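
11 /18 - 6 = -5.39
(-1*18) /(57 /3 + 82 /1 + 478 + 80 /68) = -306 /9863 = -0.03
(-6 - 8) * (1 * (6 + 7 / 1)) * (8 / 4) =-364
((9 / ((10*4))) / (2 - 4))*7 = -63 / 80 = -0.79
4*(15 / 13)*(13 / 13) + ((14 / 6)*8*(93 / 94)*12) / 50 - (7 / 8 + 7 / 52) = 982257 / 122200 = 8.04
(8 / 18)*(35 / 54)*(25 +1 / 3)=5320 / 729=7.30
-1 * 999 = -999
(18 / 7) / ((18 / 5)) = 5 / 7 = 0.71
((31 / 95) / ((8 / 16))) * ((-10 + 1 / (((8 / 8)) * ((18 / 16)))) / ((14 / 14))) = -5084 / 855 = -5.95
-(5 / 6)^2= -25 / 36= -0.69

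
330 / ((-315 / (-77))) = 242 / 3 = 80.67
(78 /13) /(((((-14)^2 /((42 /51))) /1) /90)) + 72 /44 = 5112 /1309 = 3.91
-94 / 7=-13.43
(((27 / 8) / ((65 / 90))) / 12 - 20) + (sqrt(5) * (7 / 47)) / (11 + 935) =-4079 / 208 + 7 * sqrt(5) / 44462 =-19.61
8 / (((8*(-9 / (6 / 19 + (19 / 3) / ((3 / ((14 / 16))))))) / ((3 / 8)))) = -2959 / 32832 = -0.09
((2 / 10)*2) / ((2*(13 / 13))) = 1 / 5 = 0.20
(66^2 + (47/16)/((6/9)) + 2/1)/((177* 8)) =139597/45312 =3.08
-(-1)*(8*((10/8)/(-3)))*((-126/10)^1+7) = 56/3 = 18.67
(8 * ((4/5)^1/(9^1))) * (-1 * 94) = -3008/45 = -66.84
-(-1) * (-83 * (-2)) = 166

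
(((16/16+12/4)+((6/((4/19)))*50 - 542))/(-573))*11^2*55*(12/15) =-4722388/573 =-8241.51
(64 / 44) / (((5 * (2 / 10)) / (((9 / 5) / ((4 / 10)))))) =72 / 11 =6.55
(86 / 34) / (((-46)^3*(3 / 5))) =-215 / 4964136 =-0.00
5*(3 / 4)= 15 / 4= 3.75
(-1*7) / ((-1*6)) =7 / 6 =1.17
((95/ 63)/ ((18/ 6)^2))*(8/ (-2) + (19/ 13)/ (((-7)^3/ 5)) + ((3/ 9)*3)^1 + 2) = -48070/ 280917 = -0.17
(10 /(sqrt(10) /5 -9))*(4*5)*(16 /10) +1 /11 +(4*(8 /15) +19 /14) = -29929981 /930930 -320*sqrt(10) /403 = -34.66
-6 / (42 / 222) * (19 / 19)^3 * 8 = -1776 / 7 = -253.71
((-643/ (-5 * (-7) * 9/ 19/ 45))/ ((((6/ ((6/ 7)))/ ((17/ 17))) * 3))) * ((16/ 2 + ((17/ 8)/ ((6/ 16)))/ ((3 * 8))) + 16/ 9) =-1258351/ 1512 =-832.24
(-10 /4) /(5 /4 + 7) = -10 /33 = -0.30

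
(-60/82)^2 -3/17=10257/28577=0.36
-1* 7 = -7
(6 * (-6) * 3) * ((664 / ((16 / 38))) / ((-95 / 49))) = 439236 / 5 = 87847.20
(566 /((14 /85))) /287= 11.97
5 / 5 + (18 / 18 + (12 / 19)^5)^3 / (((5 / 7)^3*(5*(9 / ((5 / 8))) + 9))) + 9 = 1544029130608247553120163 / 153708911177482332777375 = 10.05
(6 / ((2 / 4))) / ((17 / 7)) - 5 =-1 / 17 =-0.06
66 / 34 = 33 / 17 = 1.94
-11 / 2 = -5.50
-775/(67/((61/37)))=-47275/2479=-19.07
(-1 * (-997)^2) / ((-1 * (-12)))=-994009 / 12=-82834.08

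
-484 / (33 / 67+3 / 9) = -48642 / 83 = -586.05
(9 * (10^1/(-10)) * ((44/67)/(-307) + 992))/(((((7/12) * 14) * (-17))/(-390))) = -429716748240/17133977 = -25079.80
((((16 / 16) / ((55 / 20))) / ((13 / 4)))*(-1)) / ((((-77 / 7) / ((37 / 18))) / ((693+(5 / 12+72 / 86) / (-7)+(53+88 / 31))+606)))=11224611782 / 396296901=28.32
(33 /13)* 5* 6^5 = 1283040 /13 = 98695.38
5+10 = 15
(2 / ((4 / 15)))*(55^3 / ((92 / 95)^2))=22523015625 / 16928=1330518.41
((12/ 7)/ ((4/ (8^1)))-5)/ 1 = -1.57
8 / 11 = 0.73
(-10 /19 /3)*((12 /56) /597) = -5 /79401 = -0.00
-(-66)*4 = 264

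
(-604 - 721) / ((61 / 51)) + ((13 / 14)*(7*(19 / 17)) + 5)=-2272113 / 2074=-1095.52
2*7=14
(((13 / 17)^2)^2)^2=815730721 / 6975757441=0.12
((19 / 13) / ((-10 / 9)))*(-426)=36423 / 65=560.35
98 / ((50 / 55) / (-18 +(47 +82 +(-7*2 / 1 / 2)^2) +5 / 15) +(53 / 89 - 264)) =-46148102 / 124034243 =-0.37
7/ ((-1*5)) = -7/ 5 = -1.40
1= 1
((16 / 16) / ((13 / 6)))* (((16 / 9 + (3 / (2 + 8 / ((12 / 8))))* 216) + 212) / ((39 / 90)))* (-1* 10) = -5982400 / 1859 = -3218.07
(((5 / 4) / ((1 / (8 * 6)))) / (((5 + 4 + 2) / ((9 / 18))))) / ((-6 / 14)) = -70 / 11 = -6.36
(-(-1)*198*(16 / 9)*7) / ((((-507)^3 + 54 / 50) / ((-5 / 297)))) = 1750 / 5498037081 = 0.00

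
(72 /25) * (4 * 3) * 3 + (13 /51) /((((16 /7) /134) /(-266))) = -19743757 /5100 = -3871.32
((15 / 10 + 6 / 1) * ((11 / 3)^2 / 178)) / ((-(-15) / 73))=8833 / 3204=2.76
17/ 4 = 4.25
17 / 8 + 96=785 / 8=98.12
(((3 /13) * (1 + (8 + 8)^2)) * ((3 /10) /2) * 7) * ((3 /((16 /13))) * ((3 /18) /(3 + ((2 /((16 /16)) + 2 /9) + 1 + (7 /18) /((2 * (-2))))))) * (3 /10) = 6939 /5600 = 1.24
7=7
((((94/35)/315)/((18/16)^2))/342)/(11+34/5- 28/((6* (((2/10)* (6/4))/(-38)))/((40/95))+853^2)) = 175091802688/158221964693394945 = 0.00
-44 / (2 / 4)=-88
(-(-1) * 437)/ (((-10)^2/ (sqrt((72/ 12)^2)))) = 1311/ 50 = 26.22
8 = 8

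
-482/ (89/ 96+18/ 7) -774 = -2143578/ 2351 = -911.77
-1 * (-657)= 657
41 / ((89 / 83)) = 3403 / 89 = 38.24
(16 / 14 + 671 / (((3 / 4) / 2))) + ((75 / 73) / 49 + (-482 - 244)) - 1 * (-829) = 1893.50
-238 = -238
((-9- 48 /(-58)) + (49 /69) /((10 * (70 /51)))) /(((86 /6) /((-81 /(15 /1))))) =43873569 /14340500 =3.06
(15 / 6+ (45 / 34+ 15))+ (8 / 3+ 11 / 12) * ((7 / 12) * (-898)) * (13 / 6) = -29729689 / 7344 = -4048.16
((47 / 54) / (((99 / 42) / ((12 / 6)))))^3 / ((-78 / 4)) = -569780624 / 27586570869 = -0.02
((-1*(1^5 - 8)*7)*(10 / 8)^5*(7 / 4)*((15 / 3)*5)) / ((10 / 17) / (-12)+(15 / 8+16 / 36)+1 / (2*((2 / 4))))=4099921875 / 2049536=2000.41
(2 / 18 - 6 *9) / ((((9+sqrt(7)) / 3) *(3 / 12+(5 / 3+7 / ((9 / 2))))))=-5238 / 925+582 *sqrt(7) / 925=-4.00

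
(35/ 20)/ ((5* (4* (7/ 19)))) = 19/ 80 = 0.24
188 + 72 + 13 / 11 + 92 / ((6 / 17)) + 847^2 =23691718 / 33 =717930.85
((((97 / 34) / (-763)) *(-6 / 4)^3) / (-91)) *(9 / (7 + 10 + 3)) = -23571 / 377715520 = -0.00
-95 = -95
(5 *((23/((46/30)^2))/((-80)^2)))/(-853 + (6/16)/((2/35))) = -45/4983824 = -0.00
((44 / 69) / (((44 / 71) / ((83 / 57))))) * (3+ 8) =64823 / 3933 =16.48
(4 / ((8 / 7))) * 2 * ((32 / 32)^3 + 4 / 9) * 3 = 91 / 3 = 30.33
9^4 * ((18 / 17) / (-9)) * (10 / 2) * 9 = -590490 / 17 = -34734.71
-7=-7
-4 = -4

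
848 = 848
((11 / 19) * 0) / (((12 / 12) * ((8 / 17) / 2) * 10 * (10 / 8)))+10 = 10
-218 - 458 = -676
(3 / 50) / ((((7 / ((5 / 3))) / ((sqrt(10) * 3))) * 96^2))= 0.00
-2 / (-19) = 2 / 19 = 0.11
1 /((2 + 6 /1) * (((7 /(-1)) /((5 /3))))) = -5 /168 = -0.03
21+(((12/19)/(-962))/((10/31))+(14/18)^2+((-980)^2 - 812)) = 3551798225177/3701295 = 959609.60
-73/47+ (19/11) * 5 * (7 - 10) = -14198/517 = -27.46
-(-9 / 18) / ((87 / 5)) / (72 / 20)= 25 / 3132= 0.01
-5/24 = -0.21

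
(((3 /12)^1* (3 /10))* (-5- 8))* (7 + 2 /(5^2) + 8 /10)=-7683 /1000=-7.68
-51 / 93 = -17 / 31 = -0.55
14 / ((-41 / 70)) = -980 / 41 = -23.90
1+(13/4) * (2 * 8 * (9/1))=469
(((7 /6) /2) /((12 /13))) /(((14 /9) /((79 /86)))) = 1027 /2752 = 0.37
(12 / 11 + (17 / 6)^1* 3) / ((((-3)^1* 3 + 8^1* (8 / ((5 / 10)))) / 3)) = 0.24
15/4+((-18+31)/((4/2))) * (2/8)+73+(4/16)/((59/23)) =37039/472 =78.47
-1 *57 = -57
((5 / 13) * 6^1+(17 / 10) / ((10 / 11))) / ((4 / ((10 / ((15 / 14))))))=38017 / 3900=9.75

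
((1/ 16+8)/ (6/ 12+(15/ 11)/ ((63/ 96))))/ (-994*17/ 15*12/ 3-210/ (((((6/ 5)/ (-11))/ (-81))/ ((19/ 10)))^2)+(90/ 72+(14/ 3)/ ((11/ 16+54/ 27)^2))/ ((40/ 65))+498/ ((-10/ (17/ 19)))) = -6979124460/ 932663840912852689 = -0.00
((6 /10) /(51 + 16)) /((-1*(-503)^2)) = -3 /84758015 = -0.00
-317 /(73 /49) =-15533 /73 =-212.78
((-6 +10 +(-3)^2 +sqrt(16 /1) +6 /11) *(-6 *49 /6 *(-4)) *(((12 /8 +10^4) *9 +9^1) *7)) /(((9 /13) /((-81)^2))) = 225908915393070 /11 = 20537174126642.73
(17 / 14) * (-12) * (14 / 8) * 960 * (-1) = 24480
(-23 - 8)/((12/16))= -124/3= -41.33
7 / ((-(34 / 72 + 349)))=-252 / 12581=-0.02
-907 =-907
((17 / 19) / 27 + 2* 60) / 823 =61577 / 422199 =0.15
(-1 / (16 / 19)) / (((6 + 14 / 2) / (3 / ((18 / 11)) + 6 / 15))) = -1273 / 6240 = -0.20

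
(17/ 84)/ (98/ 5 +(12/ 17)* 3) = 1445/ 155064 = 0.01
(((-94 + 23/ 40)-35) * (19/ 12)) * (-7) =1423.38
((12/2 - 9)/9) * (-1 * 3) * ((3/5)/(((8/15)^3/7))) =14175/512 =27.69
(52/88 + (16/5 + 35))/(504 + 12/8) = 0.08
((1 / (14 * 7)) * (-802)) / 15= -401 / 735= -0.55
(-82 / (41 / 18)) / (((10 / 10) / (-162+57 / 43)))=248724 / 43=5784.28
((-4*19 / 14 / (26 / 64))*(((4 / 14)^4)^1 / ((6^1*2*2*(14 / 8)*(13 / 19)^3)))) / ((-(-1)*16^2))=-260642 / 10080519267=-0.00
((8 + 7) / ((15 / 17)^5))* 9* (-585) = -18458141 / 125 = -147665.13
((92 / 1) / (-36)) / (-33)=23 / 297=0.08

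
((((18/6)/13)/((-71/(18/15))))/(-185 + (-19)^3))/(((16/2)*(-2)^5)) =-3/1387010560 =-0.00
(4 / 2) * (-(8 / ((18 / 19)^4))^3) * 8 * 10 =-156733.96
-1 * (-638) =638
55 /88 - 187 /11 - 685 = -5611 /8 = -701.38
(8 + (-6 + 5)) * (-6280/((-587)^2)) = -43960/344569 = -0.13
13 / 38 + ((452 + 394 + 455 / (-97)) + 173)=3740005 / 3686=1014.65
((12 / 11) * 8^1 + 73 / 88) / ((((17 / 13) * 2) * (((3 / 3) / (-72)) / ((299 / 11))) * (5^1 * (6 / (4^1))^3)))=-13075868 / 30855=-423.78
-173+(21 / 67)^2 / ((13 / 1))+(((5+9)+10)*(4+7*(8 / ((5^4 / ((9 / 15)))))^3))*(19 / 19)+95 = 32070051301648599 / 1780914306640625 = 18.01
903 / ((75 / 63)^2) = 398223 / 625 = 637.16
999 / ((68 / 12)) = 2997 / 17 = 176.29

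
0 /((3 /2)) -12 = -12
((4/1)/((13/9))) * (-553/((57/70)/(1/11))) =-464520/2717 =-170.97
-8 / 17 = -0.47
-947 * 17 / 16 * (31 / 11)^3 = -479605309 / 21296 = -22520.91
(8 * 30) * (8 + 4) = 2880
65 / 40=13 / 8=1.62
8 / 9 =0.89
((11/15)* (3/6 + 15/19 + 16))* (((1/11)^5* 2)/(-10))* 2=-0.00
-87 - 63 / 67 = -5892 / 67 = -87.94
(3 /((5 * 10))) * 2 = 3 /25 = 0.12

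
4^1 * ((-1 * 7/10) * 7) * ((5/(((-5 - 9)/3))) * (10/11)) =210/11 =19.09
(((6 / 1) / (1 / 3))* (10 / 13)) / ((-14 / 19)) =-1710 / 91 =-18.79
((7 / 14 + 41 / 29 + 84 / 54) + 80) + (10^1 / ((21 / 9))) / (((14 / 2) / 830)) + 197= 788.63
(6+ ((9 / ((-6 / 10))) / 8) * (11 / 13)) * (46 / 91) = 10557 / 4732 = 2.23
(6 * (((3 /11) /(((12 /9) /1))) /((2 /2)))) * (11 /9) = 3 /2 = 1.50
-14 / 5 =-2.80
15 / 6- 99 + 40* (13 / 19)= -2627 / 38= -69.13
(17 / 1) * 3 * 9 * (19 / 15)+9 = 2952 / 5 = 590.40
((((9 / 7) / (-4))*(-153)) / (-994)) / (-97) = 1377 / 2699704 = 0.00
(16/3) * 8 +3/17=2185/51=42.84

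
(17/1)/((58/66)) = 561/29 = 19.34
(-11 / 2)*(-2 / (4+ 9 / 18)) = 22 / 9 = 2.44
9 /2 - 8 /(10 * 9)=397 /90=4.41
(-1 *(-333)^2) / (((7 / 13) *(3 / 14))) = -961038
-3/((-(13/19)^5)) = 7428297/371293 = 20.01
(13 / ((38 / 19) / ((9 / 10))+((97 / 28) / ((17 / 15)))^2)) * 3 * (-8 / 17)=-37425024 / 23584745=-1.59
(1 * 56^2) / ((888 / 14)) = 5488 / 111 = 49.44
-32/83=-0.39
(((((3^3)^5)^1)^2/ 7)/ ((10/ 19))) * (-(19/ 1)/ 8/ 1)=-74326698686168289/ 560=-132726247653871.94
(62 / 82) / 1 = 31 / 41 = 0.76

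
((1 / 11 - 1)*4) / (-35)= 8 / 77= 0.10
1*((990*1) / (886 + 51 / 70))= 69300 / 62071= 1.12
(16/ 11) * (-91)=-1456/ 11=-132.36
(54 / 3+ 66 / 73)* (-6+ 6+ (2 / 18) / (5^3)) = 92 / 5475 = 0.02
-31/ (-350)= 31/ 350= 0.09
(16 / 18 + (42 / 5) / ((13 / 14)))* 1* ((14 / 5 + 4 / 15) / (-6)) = -133676 / 26325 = -5.08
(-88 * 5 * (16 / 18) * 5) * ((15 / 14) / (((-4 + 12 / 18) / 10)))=44000 / 7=6285.71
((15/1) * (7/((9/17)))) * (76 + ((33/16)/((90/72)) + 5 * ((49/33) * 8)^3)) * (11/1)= 723453236359/39204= 18453556.69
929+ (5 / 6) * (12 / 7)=6513 / 7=930.43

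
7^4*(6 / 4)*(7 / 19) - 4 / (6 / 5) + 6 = 151567 / 114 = 1329.54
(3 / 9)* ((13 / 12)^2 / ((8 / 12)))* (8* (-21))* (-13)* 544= 2091544 / 3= 697181.33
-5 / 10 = -1 / 2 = -0.50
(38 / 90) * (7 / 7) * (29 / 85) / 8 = 551 / 30600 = 0.02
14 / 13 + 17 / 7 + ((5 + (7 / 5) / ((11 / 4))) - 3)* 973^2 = 11889040327 / 5005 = 2375432.63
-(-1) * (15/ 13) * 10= 150/ 13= 11.54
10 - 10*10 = -90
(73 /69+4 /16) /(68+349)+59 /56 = 1702661 /1611288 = 1.06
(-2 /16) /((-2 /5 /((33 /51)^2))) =605 /4624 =0.13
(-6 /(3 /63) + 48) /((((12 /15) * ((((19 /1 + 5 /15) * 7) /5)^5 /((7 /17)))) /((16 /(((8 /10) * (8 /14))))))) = -740390625 /7654432628416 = -0.00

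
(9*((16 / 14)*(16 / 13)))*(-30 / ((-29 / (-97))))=-3352320 / 2639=-1270.30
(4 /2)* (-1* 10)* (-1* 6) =120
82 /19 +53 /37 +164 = 119333 /703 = 169.75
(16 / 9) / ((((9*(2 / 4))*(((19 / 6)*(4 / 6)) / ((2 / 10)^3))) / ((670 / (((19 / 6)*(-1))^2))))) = 17152 / 171475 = 0.10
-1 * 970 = -970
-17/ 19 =-0.89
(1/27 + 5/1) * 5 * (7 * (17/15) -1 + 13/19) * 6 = 590512/513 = 1151.10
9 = 9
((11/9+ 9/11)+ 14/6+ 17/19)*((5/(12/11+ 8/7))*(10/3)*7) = 275.17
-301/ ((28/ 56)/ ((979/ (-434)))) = 42097/ 31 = 1357.97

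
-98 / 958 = -49 / 479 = -0.10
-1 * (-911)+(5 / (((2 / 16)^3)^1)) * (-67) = -170609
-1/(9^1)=-1/9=-0.11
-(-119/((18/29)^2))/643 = 100079/208332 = 0.48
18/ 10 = 9/ 5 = 1.80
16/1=16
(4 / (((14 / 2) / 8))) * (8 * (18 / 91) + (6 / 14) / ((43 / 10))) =210624 / 27391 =7.69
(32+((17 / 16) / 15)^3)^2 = 195693794156105569 / 191102976000000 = 1024.02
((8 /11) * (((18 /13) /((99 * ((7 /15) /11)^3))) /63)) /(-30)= -2200 /31213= -0.07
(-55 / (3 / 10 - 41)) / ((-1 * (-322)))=25 / 5957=0.00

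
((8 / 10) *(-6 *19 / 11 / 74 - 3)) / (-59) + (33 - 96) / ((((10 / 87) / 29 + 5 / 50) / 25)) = -4771039512474 / 314930495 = -15149.50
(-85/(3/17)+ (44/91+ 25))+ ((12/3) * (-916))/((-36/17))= 1043438/819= 1274.04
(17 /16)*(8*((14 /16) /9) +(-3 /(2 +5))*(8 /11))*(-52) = -71383 /2772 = -25.75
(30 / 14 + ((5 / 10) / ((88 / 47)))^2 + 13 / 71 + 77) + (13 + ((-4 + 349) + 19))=7026268817 / 15395072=456.40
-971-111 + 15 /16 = -17297 /16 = -1081.06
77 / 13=5.92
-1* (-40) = 40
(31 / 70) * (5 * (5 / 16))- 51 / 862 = 61093 / 96544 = 0.63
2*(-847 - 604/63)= -107930/63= -1713.17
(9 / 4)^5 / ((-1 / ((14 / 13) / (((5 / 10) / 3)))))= -1240029 / 3328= -372.60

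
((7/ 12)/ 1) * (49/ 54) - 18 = -17.47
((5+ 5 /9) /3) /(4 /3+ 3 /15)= 250 /207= 1.21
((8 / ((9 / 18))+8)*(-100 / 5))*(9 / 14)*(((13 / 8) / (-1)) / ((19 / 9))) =237.52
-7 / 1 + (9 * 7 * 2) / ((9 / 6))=77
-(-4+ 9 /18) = 7 /2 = 3.50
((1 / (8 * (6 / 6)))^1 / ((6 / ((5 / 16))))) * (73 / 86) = 365 / 66048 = 0.01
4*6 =24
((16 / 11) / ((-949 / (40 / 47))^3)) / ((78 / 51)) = -8704000 / 12689024869124461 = -0.00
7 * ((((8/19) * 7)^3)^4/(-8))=-832270262079737298944/2213314919066161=-376028.85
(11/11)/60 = 1/60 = 0.02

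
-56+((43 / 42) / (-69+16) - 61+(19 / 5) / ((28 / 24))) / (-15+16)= -1266173 / 11130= -113.76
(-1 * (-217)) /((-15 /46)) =-9982 /15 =-665.47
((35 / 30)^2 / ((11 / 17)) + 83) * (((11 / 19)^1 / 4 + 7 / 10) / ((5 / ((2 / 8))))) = 3606007 / 1003200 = 3.59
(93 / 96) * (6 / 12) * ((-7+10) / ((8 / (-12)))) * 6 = -837 / 64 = -13.08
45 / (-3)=-15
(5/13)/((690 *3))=1/5382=0.00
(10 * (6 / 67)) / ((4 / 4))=60 / 67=0.90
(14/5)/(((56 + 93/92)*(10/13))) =8372/131125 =0.06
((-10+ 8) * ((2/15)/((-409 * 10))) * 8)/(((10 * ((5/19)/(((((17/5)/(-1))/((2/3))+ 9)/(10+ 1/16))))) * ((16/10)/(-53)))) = -104728/41155625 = -0.00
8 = 8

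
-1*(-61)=61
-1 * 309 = -309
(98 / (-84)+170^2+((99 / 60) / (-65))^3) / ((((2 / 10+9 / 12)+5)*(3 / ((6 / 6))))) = 1618.98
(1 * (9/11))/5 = 9/55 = 0.16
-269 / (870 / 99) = -8877 / 290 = -30.61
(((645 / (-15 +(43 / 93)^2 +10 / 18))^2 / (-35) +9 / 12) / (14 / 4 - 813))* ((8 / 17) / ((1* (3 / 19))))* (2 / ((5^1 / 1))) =138368073732664 / 1621449164519345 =0.09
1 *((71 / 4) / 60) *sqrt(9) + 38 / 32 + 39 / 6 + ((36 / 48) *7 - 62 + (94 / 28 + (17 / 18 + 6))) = -95441 / 2520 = -37.87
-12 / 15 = -4 / 5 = -0.80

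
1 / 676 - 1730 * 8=-9355839 / 676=-13840.00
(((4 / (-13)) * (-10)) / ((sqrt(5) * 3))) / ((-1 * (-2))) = 4 * sqrt(5) / 39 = 0.23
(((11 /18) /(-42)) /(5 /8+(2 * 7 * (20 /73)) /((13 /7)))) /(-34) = 10439 /65625525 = 0.00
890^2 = 792100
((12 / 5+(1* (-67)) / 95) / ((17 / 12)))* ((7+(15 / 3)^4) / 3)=407008 / 1615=252.02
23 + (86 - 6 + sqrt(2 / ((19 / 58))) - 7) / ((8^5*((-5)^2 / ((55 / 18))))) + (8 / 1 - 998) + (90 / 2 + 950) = 11*sqrt(551) / 28016640 + 82576163 / 2949120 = 28.00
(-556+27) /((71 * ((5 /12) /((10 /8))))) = -22.35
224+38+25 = 287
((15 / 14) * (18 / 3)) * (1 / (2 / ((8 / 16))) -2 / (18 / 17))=-295 / 28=-10.54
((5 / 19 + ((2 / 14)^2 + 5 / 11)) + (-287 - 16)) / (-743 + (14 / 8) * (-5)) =127648 / 317471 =0.40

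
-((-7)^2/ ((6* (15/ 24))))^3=-7529536/ 3375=-2230.97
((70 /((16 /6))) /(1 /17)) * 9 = 16065 /4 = 4016.25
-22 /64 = -11 /32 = -0.34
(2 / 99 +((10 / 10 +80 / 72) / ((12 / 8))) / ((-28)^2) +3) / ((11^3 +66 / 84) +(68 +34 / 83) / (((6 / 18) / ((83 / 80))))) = 1759165 / 899207001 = 0.00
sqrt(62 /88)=sqrt(341) /22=0.84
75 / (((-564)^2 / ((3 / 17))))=25 / 600848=0.00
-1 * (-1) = 1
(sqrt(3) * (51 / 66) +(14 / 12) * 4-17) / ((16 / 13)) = -481 / 48 +221 * sqrt(3) / 352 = -8.93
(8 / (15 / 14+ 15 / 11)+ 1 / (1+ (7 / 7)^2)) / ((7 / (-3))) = -2839 / 1750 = -1.62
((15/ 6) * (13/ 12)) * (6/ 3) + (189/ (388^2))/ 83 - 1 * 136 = -4894975229/ 37485456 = -130.58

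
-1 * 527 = -527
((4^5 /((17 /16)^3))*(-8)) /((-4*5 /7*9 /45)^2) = -102760448 /4913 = -20916.03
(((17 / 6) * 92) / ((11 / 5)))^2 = 15288100 / 1089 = 14038.66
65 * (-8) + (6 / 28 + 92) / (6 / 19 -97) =-13397889 / 25718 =-520.95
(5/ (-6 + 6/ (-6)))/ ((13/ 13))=-5/ 7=-0.71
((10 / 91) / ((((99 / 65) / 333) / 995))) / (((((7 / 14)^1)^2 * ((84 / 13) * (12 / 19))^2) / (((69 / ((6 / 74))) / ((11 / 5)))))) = 2220975.65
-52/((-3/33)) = 572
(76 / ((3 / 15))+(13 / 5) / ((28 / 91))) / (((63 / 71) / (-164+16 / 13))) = -291795871 / 4095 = -71256.62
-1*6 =-6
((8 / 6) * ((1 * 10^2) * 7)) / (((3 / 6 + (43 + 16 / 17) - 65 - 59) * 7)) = -2720 / 1623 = -1.68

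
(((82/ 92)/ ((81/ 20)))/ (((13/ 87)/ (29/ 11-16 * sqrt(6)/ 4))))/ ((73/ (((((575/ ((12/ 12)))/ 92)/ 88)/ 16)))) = 4310125/ 18255055104-148625 * sqrt(6)/ 414887616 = -0.00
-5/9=-0.56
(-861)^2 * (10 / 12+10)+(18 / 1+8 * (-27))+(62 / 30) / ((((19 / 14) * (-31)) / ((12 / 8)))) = 1525848091 / 190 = 8030779.43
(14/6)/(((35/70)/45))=210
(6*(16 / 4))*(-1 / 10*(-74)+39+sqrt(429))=24*sqrt(429)+5568 / 5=1610.70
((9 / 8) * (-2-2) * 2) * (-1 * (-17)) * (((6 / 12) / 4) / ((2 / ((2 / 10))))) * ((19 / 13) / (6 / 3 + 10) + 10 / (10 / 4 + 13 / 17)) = -937533 / 153920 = -6.09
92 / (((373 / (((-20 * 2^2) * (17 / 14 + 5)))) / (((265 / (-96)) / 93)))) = 883775 / 242823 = 3.64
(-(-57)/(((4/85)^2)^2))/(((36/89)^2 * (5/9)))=1571228372375/12288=127866892.28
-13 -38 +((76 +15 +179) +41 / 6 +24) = 1499 / 6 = 249.83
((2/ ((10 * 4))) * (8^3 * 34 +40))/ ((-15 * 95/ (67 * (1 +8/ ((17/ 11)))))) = -2045778/ 8075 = -253.35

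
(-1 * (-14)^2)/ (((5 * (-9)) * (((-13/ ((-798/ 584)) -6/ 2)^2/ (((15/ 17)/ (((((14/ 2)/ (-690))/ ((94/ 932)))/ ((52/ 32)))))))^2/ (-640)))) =-425781234684887445000/ 1353253412039758849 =-314.64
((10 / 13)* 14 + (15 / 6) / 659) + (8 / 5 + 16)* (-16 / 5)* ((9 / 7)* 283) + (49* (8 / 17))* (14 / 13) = -1042759225353 / 50973650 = -20456.83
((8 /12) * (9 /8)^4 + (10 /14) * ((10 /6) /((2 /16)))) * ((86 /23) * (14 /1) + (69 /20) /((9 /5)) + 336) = 49066179751 /11870208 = 4133.56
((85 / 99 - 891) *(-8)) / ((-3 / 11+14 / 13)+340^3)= 0.00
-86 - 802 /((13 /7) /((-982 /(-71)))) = -5592326 /923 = -6058.86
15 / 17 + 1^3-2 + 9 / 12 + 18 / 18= 111 / 68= 1.63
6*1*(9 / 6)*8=72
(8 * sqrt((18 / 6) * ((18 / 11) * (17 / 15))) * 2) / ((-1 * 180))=-4 * sqrt(1870) / 825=-0.21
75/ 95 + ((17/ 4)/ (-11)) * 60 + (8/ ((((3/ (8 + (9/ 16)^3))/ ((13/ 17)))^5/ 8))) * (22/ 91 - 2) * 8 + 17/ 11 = -1259431888046639291938685458301/ 35520167669649192813330432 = -35456.81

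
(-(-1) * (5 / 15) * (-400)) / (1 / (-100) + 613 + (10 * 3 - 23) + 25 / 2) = -40000 / 189747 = -0.21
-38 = -38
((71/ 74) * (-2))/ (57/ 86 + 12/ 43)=-6106/ 2997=-2.04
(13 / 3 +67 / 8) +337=8393 / 24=349.71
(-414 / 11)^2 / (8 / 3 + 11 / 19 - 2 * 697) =-9769572 / 9592033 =-1.02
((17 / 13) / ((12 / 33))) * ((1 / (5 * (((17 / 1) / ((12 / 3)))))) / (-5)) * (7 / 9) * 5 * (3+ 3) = -154 / 195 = -0.79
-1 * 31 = -31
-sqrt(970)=-31.14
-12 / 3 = -4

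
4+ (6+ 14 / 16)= 87 / 8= 10.88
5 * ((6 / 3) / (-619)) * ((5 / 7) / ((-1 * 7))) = 50 / 30331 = 0.00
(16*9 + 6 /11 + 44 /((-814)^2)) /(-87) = -75059 /45177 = -1.66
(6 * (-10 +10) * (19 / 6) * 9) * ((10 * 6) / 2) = 0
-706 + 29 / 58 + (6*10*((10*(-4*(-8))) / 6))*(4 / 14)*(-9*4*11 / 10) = -516757 / 14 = -36911.21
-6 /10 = -3 /5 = -0.60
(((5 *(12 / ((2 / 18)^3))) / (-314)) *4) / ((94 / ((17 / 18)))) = -5.60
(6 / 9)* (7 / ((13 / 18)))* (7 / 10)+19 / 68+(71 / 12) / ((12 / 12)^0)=35534 / 3315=10.72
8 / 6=4 / 3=1.33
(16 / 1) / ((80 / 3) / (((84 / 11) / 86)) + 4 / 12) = 1008 / 18941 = 0.05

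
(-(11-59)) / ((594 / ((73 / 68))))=0.09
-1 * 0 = 0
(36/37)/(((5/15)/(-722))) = -77976/37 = -2107.46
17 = 17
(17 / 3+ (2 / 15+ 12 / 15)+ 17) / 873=118 / 4365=0.03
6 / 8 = 3 / 4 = 0.75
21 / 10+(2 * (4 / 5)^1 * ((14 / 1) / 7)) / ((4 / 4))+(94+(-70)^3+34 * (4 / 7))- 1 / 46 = -276019441 / 805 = -342881.29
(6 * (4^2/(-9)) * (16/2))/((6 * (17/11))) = -1408/153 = -9.20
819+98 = 917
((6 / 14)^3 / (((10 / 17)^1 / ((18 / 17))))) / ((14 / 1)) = 243 / 24010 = 0.01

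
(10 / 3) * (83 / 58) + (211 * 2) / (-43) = -18869 / 3741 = -5.04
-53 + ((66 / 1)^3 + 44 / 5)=1437259 / 5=287451.80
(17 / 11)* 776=13192 / 11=1199.27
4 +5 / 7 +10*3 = 243 / 7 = 34.71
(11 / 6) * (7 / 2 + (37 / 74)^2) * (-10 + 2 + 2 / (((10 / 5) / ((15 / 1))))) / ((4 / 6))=1155 / 16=72.19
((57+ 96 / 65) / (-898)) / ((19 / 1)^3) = -0.00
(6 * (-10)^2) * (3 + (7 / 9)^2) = 58400 / 27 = 2162.96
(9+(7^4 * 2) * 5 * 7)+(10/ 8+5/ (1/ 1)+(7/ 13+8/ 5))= 43702721/ 260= 168087.39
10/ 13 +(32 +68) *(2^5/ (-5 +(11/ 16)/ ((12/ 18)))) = -1329930/ 1651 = -805.53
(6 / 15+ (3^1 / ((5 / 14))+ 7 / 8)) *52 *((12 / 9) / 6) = 559 / 5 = 111.80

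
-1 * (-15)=15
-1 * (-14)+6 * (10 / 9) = 62 / 3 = 20.67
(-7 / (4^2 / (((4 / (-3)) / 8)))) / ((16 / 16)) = 7 / 96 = 0.07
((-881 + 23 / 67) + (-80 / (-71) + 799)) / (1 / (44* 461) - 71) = 7770415004 / 6850855391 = 1.13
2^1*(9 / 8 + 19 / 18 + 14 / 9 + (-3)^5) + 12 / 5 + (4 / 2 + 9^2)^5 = 709027230037 / 180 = 3939040166.87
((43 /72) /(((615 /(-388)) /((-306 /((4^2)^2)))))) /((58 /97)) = 6877979 /9131520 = 0.75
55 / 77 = 5 / 7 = 0.71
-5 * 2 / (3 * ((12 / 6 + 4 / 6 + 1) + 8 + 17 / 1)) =-0.12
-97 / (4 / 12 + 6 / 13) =-3783 / 31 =-122.03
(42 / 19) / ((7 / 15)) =90 / 19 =4.74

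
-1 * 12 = -12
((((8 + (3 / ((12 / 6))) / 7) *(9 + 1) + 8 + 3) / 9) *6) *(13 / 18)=8476 / 189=44.85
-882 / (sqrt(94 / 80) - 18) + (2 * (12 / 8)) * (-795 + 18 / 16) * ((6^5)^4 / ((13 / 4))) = -449764869706383608121312 / 167869 + 1764 * sqrt(470) / 12913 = -2679261029173841552.78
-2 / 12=-1 / 6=-0.17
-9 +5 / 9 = -76 / 9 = -8.44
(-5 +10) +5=10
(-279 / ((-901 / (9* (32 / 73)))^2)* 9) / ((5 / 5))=-208272384 / 4326087529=-0.05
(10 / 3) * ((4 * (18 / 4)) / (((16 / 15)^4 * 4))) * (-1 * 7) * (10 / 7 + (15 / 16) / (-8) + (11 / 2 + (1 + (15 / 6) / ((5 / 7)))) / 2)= -4294265625 / 8388608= -511.92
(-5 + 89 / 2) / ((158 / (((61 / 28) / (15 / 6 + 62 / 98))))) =427 / 2456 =0.17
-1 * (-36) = 36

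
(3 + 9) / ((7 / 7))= 12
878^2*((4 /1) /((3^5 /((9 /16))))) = 192721 /27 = 7137.81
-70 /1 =-70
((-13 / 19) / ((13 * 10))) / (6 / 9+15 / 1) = -3 / 8930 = -0.00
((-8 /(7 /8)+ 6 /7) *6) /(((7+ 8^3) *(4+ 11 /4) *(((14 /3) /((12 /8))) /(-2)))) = 0.01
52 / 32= 13 / 8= 1.62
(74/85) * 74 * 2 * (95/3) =208088/51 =4080.16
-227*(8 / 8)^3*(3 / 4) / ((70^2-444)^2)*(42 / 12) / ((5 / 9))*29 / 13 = -1244187 / 10325086720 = -0.00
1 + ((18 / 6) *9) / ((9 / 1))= 4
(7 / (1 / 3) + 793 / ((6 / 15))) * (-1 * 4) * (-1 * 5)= 40070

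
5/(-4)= -1.25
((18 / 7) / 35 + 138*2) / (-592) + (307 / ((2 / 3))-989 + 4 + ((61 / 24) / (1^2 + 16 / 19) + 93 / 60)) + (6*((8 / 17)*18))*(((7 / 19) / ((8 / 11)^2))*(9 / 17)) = -300623576059 / 597310980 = -503.29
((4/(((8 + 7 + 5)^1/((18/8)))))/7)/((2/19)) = 171/280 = 0.61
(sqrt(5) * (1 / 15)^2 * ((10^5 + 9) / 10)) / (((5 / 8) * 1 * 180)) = 100009 * sqrt(5) / 253125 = 0.88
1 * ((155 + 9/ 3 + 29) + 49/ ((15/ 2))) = 2903/ 15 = 193.53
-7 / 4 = -1.75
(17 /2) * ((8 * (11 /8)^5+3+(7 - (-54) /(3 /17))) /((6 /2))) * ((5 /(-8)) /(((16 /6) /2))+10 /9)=1525730705 /2359296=646.69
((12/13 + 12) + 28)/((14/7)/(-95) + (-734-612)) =-12635/415584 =-0.03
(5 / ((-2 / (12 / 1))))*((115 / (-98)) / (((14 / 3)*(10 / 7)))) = 1035 / 196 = 5.28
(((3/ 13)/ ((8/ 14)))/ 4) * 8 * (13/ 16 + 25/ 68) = 6741/ 7072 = 0.95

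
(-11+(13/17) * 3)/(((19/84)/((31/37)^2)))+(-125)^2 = 15597.98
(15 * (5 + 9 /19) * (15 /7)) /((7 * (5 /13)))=60840 /931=65.35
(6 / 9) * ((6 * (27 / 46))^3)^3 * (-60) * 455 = -2731722362405384002200 / 1801152661463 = -1516652319.85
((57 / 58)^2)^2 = 10556001 / 11316496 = 0.93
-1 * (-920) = 920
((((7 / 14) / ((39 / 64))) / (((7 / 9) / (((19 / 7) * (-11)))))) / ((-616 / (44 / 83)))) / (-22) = -456 / 370097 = -0.00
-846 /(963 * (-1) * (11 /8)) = 752 /1177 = 0.64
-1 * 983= -983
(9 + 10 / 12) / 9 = 59 / 54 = 1.09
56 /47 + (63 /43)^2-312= -26823649 /86903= -308.66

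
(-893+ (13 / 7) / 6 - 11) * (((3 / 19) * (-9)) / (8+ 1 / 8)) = 273276 / 1729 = 158.05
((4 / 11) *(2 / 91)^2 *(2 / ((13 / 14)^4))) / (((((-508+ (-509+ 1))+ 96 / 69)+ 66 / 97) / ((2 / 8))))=-6996416 / 60052295280263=-0.00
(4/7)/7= 4/49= 0.08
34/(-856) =-17/428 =-0.04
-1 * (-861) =861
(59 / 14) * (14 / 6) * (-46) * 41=-55637 / 3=-18545.67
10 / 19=0.53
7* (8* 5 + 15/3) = 315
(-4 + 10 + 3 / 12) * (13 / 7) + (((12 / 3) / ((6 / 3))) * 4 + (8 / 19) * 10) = 12671 / 532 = 23.82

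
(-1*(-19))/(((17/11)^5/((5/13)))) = 15299845/18458141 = 0.83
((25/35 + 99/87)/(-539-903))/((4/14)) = -94/20909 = -0.00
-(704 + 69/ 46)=-1411/ 2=-705.50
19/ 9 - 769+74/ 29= -199492/ 261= -764.34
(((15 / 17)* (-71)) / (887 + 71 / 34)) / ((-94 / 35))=0.03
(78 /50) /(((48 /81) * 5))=1053 /2000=0.53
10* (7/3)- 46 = -68/3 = -22.67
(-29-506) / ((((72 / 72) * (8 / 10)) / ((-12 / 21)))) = 2675 / 7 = 382.14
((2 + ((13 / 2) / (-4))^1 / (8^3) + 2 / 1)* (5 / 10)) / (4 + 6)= 16371 / 81920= 0.20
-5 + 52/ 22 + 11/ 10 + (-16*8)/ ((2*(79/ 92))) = -661031/ 8690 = -76.07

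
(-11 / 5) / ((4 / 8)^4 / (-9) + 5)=-1584 / 3595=-0.44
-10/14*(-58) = 290/7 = 41.43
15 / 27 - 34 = -301 / 9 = -33.44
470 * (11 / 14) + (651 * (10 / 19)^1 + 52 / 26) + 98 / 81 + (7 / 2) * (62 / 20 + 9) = 757.48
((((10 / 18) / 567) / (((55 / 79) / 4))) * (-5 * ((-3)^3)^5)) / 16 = 7774785 / 308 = 25242.81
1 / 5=0.20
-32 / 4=-8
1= 1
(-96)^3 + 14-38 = -884760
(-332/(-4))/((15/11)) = 913/15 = 60.87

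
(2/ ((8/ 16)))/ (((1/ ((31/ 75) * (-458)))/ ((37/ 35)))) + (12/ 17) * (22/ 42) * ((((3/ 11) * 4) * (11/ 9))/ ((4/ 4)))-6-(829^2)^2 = -1003637909884883/ 2125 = -472300192887.00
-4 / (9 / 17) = -68 / 9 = -7.56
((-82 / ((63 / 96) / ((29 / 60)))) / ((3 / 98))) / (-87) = 22.68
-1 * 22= -22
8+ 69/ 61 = 557/ 61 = 9.13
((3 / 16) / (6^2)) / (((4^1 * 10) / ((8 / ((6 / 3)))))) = 1 / 1920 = 0.00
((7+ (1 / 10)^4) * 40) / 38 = 70001 / 9500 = 7.37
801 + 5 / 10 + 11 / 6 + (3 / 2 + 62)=5201 / 6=866.83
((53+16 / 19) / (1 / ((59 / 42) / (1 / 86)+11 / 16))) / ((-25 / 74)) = -515063791 / 26600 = -19363.30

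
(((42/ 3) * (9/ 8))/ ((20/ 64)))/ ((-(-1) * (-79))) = -252/ 395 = -0.64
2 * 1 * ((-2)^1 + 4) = 4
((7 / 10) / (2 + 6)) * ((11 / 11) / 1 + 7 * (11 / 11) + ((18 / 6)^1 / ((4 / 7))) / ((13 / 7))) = 3941 / 4160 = 0.95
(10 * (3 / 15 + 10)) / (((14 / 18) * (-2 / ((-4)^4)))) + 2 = -16784.29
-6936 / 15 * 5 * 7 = -16184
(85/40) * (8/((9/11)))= 187/9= 20.78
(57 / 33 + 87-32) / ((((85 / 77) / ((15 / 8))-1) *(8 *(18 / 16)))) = -1456 / 95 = -15.33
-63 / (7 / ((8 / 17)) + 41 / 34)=-952 / 243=-3.92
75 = 75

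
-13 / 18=-0.72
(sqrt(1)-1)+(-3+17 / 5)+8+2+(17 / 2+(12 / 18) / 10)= 569 / 30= 18.97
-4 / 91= -0.04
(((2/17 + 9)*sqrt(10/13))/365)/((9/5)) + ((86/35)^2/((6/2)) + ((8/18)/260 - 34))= -4584361/143325 + 155*sqrt(130)/145197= -31.97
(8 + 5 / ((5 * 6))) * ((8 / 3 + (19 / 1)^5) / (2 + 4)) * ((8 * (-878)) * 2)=-1278322150840 / 27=-47345264845.93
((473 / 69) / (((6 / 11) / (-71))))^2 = 136465964569 / 171396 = 796202.74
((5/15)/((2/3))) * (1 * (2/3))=0.33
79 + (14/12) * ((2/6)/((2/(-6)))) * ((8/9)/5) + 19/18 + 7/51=367133/4590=79.99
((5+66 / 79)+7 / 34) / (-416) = -16227 / 1117376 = -0.01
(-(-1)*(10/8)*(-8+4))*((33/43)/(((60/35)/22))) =-49.24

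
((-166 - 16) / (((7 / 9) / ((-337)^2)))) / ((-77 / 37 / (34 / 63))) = 3714614852 / 539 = 6891678.76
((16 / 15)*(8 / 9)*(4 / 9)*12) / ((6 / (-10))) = -2048 / 243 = -8.43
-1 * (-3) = 3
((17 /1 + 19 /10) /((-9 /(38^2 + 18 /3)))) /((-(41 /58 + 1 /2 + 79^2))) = 88305 /181024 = 0.49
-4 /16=-1 /4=-0.25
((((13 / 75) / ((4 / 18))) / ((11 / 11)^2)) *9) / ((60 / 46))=2691 / 500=5.38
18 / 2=9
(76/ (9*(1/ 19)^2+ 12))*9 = 82308/ 1447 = 56.88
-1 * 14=-14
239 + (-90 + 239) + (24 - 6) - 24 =382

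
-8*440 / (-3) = 3520 / 3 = 1173.33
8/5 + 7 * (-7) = -237/5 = -47.40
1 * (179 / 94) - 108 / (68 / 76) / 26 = -56885 / 20774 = -2.74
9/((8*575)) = 9/4600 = 0.00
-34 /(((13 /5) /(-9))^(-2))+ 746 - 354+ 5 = 798179 /2025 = 394.16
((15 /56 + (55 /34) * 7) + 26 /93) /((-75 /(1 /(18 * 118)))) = -1051007 /14103784800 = -0.00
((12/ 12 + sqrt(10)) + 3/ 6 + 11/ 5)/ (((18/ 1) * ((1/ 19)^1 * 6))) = 19 * sqrt(10)/ 108 + 703/ 1080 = 1.21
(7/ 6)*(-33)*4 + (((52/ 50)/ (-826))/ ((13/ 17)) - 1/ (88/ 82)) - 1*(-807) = 296233827/ 454300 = 652.07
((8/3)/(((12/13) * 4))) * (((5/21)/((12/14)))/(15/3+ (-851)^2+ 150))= 65/234691344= 0.00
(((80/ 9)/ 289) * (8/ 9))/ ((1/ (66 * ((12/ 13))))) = 56320/ 33813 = 1.67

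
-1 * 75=-75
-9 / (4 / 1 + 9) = -9 / 13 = -0.69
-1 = -1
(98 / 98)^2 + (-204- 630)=-833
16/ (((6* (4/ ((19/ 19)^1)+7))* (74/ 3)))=4/ 407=0.01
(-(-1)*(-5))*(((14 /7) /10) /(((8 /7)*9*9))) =-7 /648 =-0.01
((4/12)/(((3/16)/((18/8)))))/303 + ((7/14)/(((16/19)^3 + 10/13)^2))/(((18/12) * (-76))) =195247438073/17991531871728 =0.01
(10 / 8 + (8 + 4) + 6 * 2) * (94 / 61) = 4747 / 122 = 38.91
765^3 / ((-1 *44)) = -447697125 / 44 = -10174934.66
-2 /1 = -2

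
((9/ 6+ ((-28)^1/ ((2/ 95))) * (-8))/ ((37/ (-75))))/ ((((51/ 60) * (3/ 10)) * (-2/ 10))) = 266037500/ 629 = 422953.10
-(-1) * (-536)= -536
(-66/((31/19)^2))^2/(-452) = -141919569/104357873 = -1.36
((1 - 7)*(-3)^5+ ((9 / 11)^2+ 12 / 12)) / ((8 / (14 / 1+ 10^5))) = 2208059085 / 121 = 18248422.19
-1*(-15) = 15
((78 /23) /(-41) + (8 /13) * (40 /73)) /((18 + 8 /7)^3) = 39057067 /1076619656164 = 0.00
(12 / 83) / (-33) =-4 / 913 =-0.00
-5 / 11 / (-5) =1 / 11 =0.09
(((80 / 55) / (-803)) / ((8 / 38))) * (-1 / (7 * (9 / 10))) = 0.00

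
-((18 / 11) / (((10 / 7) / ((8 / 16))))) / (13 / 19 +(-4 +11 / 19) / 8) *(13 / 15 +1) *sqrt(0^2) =0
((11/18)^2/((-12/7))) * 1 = -847/3888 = -0.22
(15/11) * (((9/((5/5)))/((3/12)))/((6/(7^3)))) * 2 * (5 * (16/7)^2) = 1612800/11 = 146618.18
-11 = -11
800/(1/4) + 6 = 3206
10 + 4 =14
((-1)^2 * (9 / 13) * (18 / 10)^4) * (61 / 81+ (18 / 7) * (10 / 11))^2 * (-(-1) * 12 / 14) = 20066547366 / 337211875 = 59.51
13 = 13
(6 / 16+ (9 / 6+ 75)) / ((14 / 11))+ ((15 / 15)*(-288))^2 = 9296493 / 112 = 83004.40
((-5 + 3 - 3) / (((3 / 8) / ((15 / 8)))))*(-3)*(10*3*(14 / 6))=5250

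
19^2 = 361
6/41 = 0.15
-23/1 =-23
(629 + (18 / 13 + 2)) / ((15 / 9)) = 24663 / 65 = 379.43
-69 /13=-5.31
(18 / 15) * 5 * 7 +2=44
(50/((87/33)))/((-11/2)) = -100/29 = -3.45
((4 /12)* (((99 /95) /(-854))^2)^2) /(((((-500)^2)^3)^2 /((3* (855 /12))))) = 288178803 /445350907869177734375000000000000000000000000000000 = 0.00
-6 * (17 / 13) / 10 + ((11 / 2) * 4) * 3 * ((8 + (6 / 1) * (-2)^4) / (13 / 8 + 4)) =237799 / 195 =1219.48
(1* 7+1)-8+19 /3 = 19 /3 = 6.33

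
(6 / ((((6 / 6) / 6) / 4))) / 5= 144 / 5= 28.80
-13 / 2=-6.50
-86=-86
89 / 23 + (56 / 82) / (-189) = 98431 / 25461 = 3.87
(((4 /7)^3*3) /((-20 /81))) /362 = -1944 /310415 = -0.01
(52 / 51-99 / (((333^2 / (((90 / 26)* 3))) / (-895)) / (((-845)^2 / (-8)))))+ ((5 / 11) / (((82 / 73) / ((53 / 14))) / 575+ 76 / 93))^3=-333271017987119681850065932307279743543 / 450002199690988454161189028130816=-740598.64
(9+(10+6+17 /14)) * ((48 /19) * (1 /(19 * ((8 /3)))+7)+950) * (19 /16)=16026523 /532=30125.04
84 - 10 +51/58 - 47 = 1617/58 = 27.88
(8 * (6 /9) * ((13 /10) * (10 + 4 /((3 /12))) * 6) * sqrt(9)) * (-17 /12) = -22984 /5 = -4596.80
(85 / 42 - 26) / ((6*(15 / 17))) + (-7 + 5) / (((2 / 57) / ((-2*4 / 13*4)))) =6672173 / 49140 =135.78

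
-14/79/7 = -2/79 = -0.03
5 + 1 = 6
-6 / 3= -2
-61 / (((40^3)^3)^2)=-61 / 68719476736000000000000000000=-0.00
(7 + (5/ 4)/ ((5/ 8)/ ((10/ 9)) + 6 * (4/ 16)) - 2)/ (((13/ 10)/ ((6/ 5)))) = 740/ 143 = 5.17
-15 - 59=-74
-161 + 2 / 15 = -2413 / 15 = -160.87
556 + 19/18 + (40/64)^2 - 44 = 513.45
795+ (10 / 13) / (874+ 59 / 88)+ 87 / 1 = 882550366 / 1000623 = 882.00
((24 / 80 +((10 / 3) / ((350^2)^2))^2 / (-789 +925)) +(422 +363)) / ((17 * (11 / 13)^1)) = 28138744906630312500000013 / 515427254409375000000000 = 54.59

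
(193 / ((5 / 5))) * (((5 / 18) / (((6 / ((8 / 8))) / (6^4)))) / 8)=2895 / 2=1447.50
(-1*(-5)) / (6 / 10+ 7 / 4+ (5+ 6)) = 100 / 267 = 0.37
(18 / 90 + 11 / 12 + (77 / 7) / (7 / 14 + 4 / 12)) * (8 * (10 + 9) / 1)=32642 / 15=2176.13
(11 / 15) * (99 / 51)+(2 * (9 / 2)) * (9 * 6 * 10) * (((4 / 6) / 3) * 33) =3029521 / 85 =35641.42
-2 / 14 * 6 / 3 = -2 / 7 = -0.29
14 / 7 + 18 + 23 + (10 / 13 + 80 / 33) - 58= -5065 / 429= -11.81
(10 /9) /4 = 5 /18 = 0.28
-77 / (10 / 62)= -2387 / 5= -477.40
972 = 972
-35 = -35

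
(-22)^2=484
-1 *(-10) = 10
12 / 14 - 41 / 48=1 / 336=0.00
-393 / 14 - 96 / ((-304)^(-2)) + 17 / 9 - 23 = -1117870133 / 126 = -8871985.18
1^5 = 1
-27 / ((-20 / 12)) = 81 / 5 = 16.20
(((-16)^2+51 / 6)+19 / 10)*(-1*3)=-3996 / 5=-799.20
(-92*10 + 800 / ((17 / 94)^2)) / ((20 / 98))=33334308 / 289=115343.63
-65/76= -0.86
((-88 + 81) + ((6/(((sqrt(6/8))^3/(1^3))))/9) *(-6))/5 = -7/5 - 32 *sqrt(3)/45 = -2.63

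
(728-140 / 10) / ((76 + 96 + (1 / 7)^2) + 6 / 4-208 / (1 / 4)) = -69972 / 64531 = -1.08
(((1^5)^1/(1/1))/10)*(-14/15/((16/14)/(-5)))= 49/120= 0.41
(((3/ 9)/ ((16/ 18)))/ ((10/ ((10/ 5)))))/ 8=3/ 320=0.01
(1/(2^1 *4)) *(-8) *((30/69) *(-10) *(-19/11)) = -1900/253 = -7.51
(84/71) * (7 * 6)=3528/71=49.69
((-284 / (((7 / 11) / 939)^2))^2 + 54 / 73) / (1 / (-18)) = -1206327296401542172090476 / 175273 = -6882562039798155860.23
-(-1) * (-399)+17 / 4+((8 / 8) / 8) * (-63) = -3221 / 8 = -402.62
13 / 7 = 1.86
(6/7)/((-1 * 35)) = -6/245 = -0.02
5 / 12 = 0.42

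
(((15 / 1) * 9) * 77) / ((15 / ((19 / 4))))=13167 / 4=3291.75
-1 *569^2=-323761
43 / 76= 0.57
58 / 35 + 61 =2193 / 35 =62.66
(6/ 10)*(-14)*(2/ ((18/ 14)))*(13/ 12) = -637/ 45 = -14.16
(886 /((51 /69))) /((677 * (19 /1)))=20378 /218671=0.09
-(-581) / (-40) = -581 / 40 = -14.52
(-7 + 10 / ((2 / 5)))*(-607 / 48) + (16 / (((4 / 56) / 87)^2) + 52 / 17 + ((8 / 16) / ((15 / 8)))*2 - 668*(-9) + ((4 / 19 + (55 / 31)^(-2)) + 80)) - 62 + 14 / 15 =556749640564787 / 23449800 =23742191.43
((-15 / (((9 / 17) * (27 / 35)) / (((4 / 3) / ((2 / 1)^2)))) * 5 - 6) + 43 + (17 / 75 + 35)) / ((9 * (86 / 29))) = 970079 / 2351025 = 0.41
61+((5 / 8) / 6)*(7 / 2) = 5891 / 96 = 61.36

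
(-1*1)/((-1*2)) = 1/2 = 0.50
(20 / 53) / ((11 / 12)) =240 / 583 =0.41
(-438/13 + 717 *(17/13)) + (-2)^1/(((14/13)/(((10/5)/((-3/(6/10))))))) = 411623/455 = 904.67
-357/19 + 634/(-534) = -101342/5073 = -19.98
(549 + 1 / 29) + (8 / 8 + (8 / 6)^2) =144023 / 261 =551.81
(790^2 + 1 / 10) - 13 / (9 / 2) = 56168749 / 90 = 624097.21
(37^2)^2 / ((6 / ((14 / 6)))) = 13119127 / 18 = 728840.39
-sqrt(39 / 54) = -sqrt(26) / 6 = -0.85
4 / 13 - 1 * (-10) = 134 / 13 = 10.31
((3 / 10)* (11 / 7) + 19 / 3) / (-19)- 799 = -3189439 / 3990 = -799.36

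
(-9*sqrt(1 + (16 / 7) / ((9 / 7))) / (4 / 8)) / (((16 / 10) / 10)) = -375 / 2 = -187.50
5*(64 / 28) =80 / 7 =11.43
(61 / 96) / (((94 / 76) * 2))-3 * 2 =-25913 / 4512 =-5.74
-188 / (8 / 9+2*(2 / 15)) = -2115 / 13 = -162.69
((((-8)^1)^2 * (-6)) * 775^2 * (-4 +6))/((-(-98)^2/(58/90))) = 222952000/7203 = 30952.66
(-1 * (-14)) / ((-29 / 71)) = -34.28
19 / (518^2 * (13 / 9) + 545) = 171 / 3493117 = 0.00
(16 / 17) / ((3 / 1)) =16 / 51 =0.31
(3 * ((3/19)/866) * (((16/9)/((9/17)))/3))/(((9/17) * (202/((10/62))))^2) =245650/176382874331289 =0.00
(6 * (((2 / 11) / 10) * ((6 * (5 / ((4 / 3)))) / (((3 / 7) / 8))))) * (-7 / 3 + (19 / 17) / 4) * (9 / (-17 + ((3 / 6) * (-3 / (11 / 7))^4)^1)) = 421612884 / 5156321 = 81.77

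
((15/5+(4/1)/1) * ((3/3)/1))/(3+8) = 7/11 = 0.64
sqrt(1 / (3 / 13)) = sqrt(39) / 3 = 2.08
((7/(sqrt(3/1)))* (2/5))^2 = 196/75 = 2.61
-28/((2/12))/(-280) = 3/5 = 0.60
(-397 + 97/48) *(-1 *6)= 18959/8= 2369.88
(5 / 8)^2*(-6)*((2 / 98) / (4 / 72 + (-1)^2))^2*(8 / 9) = -675 / 866761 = -0.00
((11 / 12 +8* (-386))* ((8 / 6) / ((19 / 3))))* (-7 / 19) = 259315 / 1083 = 239.44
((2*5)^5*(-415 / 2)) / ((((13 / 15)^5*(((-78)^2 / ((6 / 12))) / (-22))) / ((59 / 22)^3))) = 22473356396484375 / 15185141114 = 1479957.03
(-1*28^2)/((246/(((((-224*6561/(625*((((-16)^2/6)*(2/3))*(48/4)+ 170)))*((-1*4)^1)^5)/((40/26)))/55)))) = -73741860864/415765625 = -177.36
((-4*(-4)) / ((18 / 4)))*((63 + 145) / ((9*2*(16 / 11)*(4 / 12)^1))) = 2288 / 27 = 84.74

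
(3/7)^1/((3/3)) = 0.43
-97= -97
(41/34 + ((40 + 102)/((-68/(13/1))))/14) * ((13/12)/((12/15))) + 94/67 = 627817/1530816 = 0.41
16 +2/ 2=17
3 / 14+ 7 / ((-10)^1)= -17 / 35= -0.49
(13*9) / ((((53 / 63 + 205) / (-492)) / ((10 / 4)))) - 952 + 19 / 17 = -181877665 / 110228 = -1650.01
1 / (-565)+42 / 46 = 11842 / 12995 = 0.91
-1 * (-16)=16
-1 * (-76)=76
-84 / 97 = -0.87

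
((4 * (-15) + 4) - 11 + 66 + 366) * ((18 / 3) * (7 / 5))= 3066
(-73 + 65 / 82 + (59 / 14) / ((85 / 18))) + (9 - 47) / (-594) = -1032470531 / 14490630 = -71.25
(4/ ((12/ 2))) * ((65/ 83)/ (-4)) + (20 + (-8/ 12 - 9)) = 5081/ 498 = 10.20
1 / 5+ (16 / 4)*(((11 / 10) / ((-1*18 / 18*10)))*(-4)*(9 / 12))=38 / 25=1.52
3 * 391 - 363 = 810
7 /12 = 0.58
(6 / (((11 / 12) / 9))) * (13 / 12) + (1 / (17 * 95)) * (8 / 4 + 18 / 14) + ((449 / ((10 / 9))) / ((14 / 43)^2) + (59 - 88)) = 5357964237 / 1392776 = 3846.97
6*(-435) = -2610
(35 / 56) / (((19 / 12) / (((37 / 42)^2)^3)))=12828632045 / 69527735424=0.18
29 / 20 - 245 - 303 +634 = 1749 / 20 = 87.45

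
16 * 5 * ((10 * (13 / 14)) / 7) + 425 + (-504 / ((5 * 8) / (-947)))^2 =174412961754 / 1225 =142377927.96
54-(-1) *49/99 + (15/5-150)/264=42719/792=53.94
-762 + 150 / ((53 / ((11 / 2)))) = -39561 / 53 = -746.43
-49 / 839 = -0.06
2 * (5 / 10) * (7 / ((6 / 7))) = 49 / 6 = 8.17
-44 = -44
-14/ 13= -1.08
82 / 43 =1.91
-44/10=-22/5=-4.40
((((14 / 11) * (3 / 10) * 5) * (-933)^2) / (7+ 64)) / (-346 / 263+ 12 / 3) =4807710747 / 551386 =8719.32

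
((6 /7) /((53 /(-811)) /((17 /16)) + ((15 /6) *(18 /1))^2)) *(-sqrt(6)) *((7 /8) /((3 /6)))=-41361 *sqrt(6) /55835654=-0.00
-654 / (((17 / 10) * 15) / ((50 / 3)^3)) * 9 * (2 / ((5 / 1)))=-427450.98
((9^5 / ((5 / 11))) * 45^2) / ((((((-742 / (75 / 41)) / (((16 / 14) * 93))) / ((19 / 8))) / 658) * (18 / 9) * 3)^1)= -546178589661375 / 30422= -17953408377.54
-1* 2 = -2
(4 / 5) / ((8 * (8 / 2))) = 0.02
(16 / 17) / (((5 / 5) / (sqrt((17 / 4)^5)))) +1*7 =7 +17*sqrt(17) / 2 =42.05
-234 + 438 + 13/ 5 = 1033/ 5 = 206.60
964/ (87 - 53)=482/ 17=28.35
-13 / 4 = -3.25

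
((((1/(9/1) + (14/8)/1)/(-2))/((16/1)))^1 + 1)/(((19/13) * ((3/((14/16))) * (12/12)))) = 98735/525312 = 0.19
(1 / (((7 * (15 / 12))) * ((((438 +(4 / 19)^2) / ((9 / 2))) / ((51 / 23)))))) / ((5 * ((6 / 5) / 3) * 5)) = 9747 / 37440550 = 0.00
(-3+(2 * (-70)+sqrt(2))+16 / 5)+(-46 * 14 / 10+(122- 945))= -5136 / 5+sqrt(2)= -1025.79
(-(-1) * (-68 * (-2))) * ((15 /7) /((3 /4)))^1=2720 /7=388.57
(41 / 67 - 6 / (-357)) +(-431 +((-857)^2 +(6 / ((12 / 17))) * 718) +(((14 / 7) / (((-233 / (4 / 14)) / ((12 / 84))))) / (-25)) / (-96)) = 5774708565434461 / 7802377800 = 740121.63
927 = 927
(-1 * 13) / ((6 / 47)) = -611 / 6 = -101.83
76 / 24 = 3.17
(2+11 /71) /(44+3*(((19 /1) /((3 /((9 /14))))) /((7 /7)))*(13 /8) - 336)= -1008 /127303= -0.01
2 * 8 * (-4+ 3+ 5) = 64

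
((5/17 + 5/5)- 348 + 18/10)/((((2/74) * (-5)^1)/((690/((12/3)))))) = 74846301/170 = 440272.36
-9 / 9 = -1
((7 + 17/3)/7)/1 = 38/21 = 1.81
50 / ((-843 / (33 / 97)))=-0.02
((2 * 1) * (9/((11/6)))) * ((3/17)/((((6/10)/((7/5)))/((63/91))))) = 6804/2431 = 2.80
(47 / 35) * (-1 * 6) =-282 / 35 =-8.06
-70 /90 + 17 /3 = 44 /9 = 4.89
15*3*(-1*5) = -225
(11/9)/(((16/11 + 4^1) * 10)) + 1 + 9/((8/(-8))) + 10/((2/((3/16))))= -76033/10800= -7.04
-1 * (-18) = 18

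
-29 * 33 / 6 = -319 / 2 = -159.50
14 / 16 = 7 / 8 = 0.88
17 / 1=17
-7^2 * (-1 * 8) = 392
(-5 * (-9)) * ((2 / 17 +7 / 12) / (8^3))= 2145 / 34816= 0.06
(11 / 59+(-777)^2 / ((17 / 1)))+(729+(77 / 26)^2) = 24579483047 / 678028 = 36251.43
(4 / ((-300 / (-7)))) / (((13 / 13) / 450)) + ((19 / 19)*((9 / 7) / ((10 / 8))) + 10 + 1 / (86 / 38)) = 80473 / 1505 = 53.47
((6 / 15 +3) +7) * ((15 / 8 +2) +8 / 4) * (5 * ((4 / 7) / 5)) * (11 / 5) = 13442 / 175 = 76.81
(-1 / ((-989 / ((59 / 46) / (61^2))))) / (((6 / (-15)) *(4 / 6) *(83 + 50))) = -885 / 90058648568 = -0.00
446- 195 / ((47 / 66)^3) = -9756662 / 103823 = -93.97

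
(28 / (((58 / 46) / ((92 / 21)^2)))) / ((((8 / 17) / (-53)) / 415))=-36395390440 / 1827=-19920848.63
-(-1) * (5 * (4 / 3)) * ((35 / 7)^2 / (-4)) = -125 / 3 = -41.67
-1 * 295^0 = -1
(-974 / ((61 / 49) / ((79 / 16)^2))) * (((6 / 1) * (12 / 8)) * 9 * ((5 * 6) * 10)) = -904743571725 / 1952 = -463495682.24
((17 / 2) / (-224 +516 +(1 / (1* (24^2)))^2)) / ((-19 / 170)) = -479416320 / 1840693267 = -0.26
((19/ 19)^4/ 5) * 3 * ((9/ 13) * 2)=54/ 65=0.83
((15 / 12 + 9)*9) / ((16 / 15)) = 5535 / 64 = 86.48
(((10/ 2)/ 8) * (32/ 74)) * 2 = 20/ 37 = 0.54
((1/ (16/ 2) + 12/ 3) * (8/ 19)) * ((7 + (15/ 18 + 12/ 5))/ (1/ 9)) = 30393/ 190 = 159.96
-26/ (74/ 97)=-1261/ 37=-34.08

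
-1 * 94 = -94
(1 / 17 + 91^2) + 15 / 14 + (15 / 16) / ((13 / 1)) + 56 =206387185 / 24752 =8338.20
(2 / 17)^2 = 4 / 289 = 0.01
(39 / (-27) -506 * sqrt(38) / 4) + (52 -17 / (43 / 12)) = 17729 / 387 -253 * sqrt(38) / 2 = -733.99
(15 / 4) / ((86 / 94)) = 705 / 172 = 4.10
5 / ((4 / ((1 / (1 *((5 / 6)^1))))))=3 / 2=1.50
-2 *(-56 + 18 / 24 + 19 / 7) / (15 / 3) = 1471 / 70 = 21.01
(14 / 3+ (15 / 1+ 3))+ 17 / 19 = 23.56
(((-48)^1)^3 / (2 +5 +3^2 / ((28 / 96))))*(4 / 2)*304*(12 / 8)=-706019328 / 265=-2664223.88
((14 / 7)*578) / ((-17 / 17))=-1156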